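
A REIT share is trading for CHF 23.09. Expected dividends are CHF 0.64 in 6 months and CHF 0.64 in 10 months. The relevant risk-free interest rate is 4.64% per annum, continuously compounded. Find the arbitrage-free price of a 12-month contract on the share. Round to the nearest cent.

PV(dividends) I = 0.64·e^(−0.0464·6/12) + 0.64·e^(−0.0464·10/12)
I = 0.6253 + 0.6157 = 1.2410
F = (S − I)·e^(rT) = (23.09 − 1.2410) · e^(0.0464·12/12)
= 21.8490 · e^0.046400 = 21.8490 × 1.047493 = CHF 22.89

CHF 22.89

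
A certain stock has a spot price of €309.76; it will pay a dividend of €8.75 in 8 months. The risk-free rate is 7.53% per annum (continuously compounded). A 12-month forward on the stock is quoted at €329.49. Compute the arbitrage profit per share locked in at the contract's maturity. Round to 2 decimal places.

€4.48 per share

PV(dividends) I = 8.75·e^(−0.0753·8/12) = 8.3216
Fair forward F* = (S − I)·e^(rT) = (309.76 − 8.3216)·e^0.075300 = 301.4384 × 1.078208 = 325.0133
Market €329.49 > fair 325.0133: forward overpriced → cash-and-carry (borrow at r, buy the stock and collect the dividends, short the forward).
Profit at T = |F_mkt − F*| = |329.49 − 325.0133| = €4.48 per share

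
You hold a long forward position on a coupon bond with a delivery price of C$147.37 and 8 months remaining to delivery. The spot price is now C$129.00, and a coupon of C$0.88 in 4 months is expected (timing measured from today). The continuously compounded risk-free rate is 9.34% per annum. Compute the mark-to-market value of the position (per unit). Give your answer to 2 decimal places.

-C$10.33

PV(remaining coupons) I = 0.88·e^(−0.0934·4/12) = 0.8530
Current forward F = (S − I)·e^(rT) = (129.00 − 0.8530)·e^(0.0934·8/12) = 128.1470 × 1.064246 = 136.3799
Value (long) = (F − K)·e^(−rT) = (136.3799 − 147.37) × 0.939632 = -10.3266
Value = -C$10.33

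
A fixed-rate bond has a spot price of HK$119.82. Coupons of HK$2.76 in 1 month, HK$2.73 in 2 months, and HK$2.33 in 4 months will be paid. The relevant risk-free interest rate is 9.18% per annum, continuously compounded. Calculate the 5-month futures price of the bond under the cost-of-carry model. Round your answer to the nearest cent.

PV(coupons) I = 2.76·e^(−0.0918·1/12) + 2.73·e^(−0.0918·2/12) + 2.33·e^(−0.0918·4/12)
I = 2.7390 + 2.6885 + 2.2598 = 7.6873
F = (S − I)·e^(rT) = (119.82 − 7.6873) · e^(0.0918·5/12)
= 112.1327 · e^0.038250 = 112.1327 × 1.038991 = HK$116.50

HK$116.50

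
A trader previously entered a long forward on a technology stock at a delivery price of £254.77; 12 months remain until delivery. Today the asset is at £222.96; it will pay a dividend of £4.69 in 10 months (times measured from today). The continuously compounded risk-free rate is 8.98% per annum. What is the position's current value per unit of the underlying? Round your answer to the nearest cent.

PV(remaining dividends) I = 4.69·e^(−0.0898·10/12) = 4.3518
Current forward F = (S − I)·e^(rT) = (222.96 − 4.3518)·e^(0.0898·12/12) = 218.6082 × 1.093955 = 239.1475
Value (long) = (F − K)·e^(−rT) = (239.1475 − 254.77) × 0.914114 = -14.2807
Value = -£14.28

-£14.28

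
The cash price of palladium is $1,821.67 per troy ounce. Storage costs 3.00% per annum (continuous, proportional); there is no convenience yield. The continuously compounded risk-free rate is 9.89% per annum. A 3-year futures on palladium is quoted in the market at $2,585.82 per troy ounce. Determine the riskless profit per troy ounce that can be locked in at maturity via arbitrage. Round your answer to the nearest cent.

$95.89 per troy ounce

Fair futures: F* = S·e^(carry·T), with carry = (r + u) = 0.0989 + 0.0300 = 0.1289
F* = 1821.67 · e^(0.1289 × 3) = 1821.67 · e^0.38670000 = 1821.67 × 1.47211479 = $2681.7073
Market $2585.82 < fair $2681.7073: forward underpriced → reverse cash-and-carry (short spot, go long the forward).
At maturity, profit = |F_mkt − F*| = |2585.82 − 2681.7073| = $95.89 per troy ounce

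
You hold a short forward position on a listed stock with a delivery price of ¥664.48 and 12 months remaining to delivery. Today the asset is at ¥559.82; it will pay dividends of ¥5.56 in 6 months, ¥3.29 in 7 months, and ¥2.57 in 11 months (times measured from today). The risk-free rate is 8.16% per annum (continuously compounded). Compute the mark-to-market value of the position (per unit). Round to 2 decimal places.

¥63.45

PV(remaining dividends) I = 5.56·e^(−0.0816·6/12) + 3.29·e^(−0.0816·7/12) + 2.57·e^(−0.0816·11/12) = 10.8596
Current forward F = (S − I)·e^(rT) = (559.82 − 10.8596)·e^(0.0816·12/12) = 548.9604 × 1.085022 = 595.6341
Value (long) = (F − K)·e^(−rT) = (595.6341 − 664.48) × 0.921641 = -63.4512
Short position value = −(long value) = ¥63.45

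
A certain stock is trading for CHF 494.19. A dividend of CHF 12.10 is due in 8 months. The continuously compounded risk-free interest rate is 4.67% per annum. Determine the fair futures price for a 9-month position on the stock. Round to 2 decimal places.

PV(dividends) I = 12.10·e^(−0.0467·8/12)
I = 11.7291
F = (S − I)·e^(rT) = (494.19 − 11.7291) · e^(0.0467·9/12)
= 482.4609 · e^0.035025 = 482.4609 × 1.035646 = CHF 499.66

CHF 499.66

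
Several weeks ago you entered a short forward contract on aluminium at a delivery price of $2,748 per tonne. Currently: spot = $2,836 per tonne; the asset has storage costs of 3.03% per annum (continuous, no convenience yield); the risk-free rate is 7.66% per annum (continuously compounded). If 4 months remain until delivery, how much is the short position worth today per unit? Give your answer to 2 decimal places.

-$186.07 per tonne

Current fair forward for the remaining 4 months: F = S·e^((r + u)·T), (r + u) = 0.0766 + 0.0303 = 0.1069
F = 2836 · e^(0.1069 × 4/12) = 2836 × 1.03627581 = 2938.8782
Value of long forward = (F − K)·e^(−rT) = (2938.8782 − 2748) · e^(−0.0766·4/12)
= 190.8782 × 0.97478989 = 186.07
Short position value = −(long value) = -$186.07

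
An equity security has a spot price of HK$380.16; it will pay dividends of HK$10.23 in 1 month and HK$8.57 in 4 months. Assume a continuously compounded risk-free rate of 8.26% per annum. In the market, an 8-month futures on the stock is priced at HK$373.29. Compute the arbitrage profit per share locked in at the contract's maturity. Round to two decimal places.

HK$8.85 per share

PV(dividends) I = 10.23·e^(−0.0826·1/12) + 8.57·e^(−0.0826·4/12) = 18.4971
Fair futures F* = (S − I)·e^(rT) = (380.16 − 18.4971)·e^0.055067 = 361.6629 × 1.056611 = 382.1370
Market HK$373.29 < fair 382.1370: forward underpriced → reverse cash-and-carry (short the stock, invest proceeds at r, pay the dividends, go long the forward).
Profit at T = |F_mkt − F*| = |373.29 − 382.1370| = HK$8.85 per share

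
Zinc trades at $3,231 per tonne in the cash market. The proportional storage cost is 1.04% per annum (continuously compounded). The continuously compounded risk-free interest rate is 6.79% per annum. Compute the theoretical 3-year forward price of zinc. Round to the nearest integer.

$4,087 per tonne

Net carry = r + u − y = 0.0679 + 0.0104 − 0.0000 = 0.0783
F = S·e^((r+u−y)T) = 3231 · e^(0.0783 × 3) = 3231 · e^0.234900
= 3231 × 1.264782 = $4,087 per tonne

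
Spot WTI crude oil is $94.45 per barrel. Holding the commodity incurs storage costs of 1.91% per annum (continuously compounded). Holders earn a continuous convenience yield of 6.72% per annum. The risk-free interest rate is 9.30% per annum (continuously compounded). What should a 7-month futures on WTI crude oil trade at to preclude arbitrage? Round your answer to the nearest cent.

Net carry = r + u − y = 0.0930 + 0.0191 − 0.0672 = 0.0449
F = S·e^((r+u−y)T) = 94.45 · e^(0.0449 × 7/12) = 94.45 · e^0.026192
= 94.45 × 1.026538 = $96.96 per barrel

$96.96 per barrel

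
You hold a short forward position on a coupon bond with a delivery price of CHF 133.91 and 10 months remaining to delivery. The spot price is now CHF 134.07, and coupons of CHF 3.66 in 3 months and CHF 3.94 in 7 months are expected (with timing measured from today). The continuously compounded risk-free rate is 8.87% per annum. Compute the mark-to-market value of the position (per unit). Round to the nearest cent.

-CHF 2.38

PV(remaining coupons) I = 3.66·e^(−0.0887·3/12) + 3.94·e^(−0.0887·7/12) = 7.3211
Current forward F = (S − I)·e^(rT) = (134.07 − 7.3211)·e^(0.0887·10/12) = 126.7489 × 1.076717 = 136.4727
Value (long) = (F − K)·e^(−rT) = (136.4727 − 133.91) × 0.928749 = 2.3801
Short position value = −(long value) = -CHF 2.38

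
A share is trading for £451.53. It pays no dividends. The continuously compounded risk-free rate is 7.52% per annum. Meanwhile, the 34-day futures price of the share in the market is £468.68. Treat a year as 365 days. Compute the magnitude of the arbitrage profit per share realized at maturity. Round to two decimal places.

Fair futures: F* = S·e^(carry·T), with carry = r = 0.0752
F* = 451.53 · e^(0.0752 × 34/365) = 451.53 · e^0.007005 = 451.53 × 1.007030 = £454.7043
Market £468.68 > fair £454.7043: forward overpriced → cash-and-carry (buy spot, short the forward).
At maturity, profit = |F_mkt − F*| = |468.68 − 454.7043| = £13.98 per share

£13.98 per share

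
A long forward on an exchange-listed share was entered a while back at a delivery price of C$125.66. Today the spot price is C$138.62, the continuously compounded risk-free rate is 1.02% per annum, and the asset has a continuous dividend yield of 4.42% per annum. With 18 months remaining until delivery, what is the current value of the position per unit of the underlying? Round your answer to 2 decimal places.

C$5.98

Current fair forward for the remaining 18 months: F = S·e^((r − q)·T), (r − q) = 0.0102 − 0.0442 = -0.0340
F = 138.62 · e^(-0.0340 × 18/12) = 138.62 × 0.950279 = 131.7277
Value of long forward = (F − K)·e^(−rT) = (131.7277 − 125.66) · e^(−0.0102·18/12)
= 6.0677 × 0.984816 = 5.98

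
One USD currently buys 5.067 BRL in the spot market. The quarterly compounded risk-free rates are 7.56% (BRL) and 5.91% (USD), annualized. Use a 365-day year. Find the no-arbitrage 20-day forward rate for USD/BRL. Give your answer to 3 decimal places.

5.072

By covered interest parity, F = S · (1+r_BRL/4)^(4T) / (1+r_USD/4)^(4T)
= 5.067 × 1.004112 / 1.003220 = 5.067 × 1.000889
F = 5.072 BRL per USD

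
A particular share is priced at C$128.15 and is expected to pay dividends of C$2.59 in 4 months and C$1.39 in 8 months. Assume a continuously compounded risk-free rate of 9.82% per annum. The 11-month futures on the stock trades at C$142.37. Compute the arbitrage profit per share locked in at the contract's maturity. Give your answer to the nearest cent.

C$6.32 per share

PV(dividends) I = 2.59·e^(−0.0982·4/12) + 1.39·e^(−0.0982·8/12) = 3.8085
Fair futures F* = (S − I)·e^(rT) = (128.15 − 3.8085)·e^0.090017 = 124.3415 × 1.094193 = 136.0536
Market C$142.37 > fair 136.0536: forward overpriced → cash-and-carry (borrow at r, buy the stock and collect the dividends, short the forward).
Profit at T = |F_mkt − F*| = |142.37 − 136.0536| = C$6.32 per share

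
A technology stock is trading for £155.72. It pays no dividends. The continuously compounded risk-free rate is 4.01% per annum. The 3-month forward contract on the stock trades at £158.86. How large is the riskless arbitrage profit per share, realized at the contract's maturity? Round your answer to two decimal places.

£1.57 per share

Fair forward: F* = S·e^(carry·T), with carry = r = 0.0401
F* = 155.72 · e^(0.0401 × 3/12) = 155.72 · e^0.010025 = 155.72 × 1.010075 = £157.2889
Market £158.86 > fair £157.2889: forward overpriced → cash-and-carry (buy spot, short the forward).
At maturity, profit = |F_mkt − F*| = |158.86 − 157.2889| = £1.57 per share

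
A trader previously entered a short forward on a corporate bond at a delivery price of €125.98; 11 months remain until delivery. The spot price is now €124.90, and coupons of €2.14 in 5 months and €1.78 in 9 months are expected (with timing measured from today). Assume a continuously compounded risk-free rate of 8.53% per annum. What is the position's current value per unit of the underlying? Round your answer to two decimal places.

PV(remaining coupons) I = 2.14·e^(−0.0853·5/12) + 1.78·e^(−0.0853·9/12) = 3.7350
Current forward F = (S − I)·e^(rT) = (124.90 − 3.7350)·e^(0.0853·11/12) = 121.1650 × 1.081330 = 131.0193
Value (long) = (F − K)·e^(−rT) = (131.0193 − 125.98) × 0.924787 = 4.6603
Short position value = −(long value) = -€4.66

-€4.66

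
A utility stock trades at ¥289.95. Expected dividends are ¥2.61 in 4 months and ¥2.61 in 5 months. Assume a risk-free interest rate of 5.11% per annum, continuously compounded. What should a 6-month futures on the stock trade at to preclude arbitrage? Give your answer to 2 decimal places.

PV(dividends) I = 2.61·e^(−0.0511·4/12) + 2.61·e^(−0.0511·5/12)
I = 2.5659 + 2.5550 = 5.1209
F = (S − I)·e^(rT) = (289.95 − 5.1209) · e^(0.0511·6/12)
= 284.8291 · e^0.025550 = 284.8291 × 1.025879 = ¥292.20

¥292.20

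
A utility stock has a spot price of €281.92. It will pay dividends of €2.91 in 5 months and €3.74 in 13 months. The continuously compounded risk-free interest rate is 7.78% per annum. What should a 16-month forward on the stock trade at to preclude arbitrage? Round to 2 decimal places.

€305.80

PV(dividends) I = 2.91·e^(−0.0778·5/12) + 3.74·e^(−0.0778·13/12)
I = 2.8172 + 3.4377 = 6.2549
F = (S − I)·e^(rT) = (281.92 − 6.2549) · e^(0.0778·16/12)
= 275.6651 · e^0.103733 = 275.6651 × 1.109304 = €305.80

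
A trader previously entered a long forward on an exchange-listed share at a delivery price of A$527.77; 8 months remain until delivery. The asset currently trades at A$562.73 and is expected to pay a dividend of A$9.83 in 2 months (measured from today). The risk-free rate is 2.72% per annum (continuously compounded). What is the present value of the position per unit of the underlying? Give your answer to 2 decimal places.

A$34.66

PV(remaining dividends) I = 9.83·e^(−0.0272·2/12) = 9.7855
Current forward F = (S − I)·e^(rT) = (562.73 − 9.7855)·e^(0.0272·8/12) = 552.9445 × 1.018299 = 563.0628
Value (long) = (F − K)·e^(−rT) = (563.0628 − 527.77) × 0.982030 = 34.6586
Value = A$34.66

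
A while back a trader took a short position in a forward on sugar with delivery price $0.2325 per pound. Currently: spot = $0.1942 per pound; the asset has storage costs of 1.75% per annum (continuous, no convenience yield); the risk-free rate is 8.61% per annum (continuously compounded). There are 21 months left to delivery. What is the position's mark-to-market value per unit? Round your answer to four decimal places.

Current fair forward for the remaining 21 months: F = S·e^((r + u)·T), (r + u) = 0.0861 + 0.0175 = 0.1036
F = 0.1942 · e^(0.1036 × 21/12) = 0.1942 × 1.198775 = 0.2328
Value of long forward = (F − K)·e^(−rT) = (0.2328 − 0.2325) · e^(−0.0861·21/12)
= 0.0003 × 0.860127 = 0.0003
Short position value = −(long value) = -$0.0003

-$0.0003 per pound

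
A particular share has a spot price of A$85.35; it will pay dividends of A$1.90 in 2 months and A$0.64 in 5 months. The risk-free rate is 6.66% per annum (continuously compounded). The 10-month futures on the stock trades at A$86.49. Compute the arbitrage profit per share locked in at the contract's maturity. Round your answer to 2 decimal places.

PV(dividends) I = 1.90·e^(−0.0666·2/12) + 0.64·e^(−0.0666·5/12) = 2.5015
Fair futures F* = (S − I)·e^(rT) = (85.35 − 2.5015)·e^0.055500 = 82.8485 × 1.057069 = 87.5766
Market A$86.49 < fair 87.5766: forward underpriced → reverse cash-and-carry (short the stock, invest proceeds at r, pay the dividends, go long the forward).
Profit at T = |F_mkt − F*| = |86.49 − 87.5766| = A$1.09 per share

A$1.09 per share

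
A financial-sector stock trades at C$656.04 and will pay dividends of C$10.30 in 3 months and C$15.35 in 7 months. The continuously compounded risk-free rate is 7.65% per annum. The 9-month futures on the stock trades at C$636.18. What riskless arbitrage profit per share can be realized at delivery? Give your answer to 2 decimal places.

PV(dividends) I = 10.30·e^(−0.0765·3/12) + 15.35·e^(−0.0765·7/12) = 24.7849
Fair futures F* = (S − I)·e^(rT) = (656.04 − 24.7849)·e^0.057375 = 631.2551 × 1.059053 = 668.5326
Market C$636.18 < fair 668.5326: forward underpriced → reverse cash-and-carry (short the stock, invest proceeds at r, pay the dividends, go long the forward).
Profit at T = |F_mkt − F*| = |636.18 − 668.5326| = C$32.35 per share

C$32.35 per share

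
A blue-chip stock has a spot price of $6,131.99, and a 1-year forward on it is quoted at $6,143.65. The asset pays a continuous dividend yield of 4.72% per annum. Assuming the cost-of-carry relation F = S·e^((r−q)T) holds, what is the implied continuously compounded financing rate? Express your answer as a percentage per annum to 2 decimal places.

From F = S·e^((r−q)T): (r − q) = ln(F/S)/T
ln(6143.65/6131.99) = ln(1.001902) = 0.001900
(r − q) = 0.001900 / (1) = 0.001900
r = ln(F/S)/T + q = 0.001900 + 0.0472 = 0.049100
r = 4.91%

4.91%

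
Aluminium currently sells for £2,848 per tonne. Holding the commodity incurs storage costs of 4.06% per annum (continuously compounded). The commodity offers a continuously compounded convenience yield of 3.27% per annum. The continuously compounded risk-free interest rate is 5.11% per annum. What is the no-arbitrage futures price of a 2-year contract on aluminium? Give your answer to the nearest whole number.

Net carry = r + u − y = 0.0511 + 0.0406 − 0.0327 = 0.0590
F = S·e^((r+u−y)T) = 2848 · e^(0.0590 × 2) = 2848 · e^0.118000
= 2848 × 1.125244 = £3,205 per tonne

£3,205 per tonne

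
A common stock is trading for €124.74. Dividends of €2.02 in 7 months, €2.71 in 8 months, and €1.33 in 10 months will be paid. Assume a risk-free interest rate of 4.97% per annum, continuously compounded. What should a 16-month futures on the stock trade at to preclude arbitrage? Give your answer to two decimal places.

PV(dividends) I = 2.02·e^(−0.0497·7/12) + 2.71·e^(−0.0497·8/12) + 1.33·e^(−0.0497·10/12)
I = 1.9623 + 2.6217 + 1.2760 = 5.8600
F = (S − I)·e^(rT) = (124.74 − 5.8600) · e^(0.0497·16/12)
= 118.8800 · e^0.066267 = 118.8800 × 1.068512 = €127.02

€127.02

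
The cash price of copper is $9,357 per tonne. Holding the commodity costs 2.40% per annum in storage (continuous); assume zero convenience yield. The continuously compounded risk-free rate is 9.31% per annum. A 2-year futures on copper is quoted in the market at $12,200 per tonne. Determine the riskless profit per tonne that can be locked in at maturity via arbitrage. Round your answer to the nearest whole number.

$374 per tonne

Fair futures: F* = S·e^(carry·T), with carry = (r + u) = 0.0931 + 0.0240 = 0.1171
F* = 9357 · e^(0.1171 × 2) = 9357 · e^0.234200 = 9357 × 1.263897 = $11826.2842
Market $12200 > fair $11826.2842: forward overpriced → cash-and-carry (buy spot, short the forward).
At maturity, profit = |F_mkt − F*| = |12200 − 11826.2842| = $374 per tonne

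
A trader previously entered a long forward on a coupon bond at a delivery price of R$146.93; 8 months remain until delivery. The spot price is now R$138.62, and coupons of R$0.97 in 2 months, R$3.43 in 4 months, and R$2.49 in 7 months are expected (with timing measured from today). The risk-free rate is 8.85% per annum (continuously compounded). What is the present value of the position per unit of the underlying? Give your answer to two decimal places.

-R$6.54

PV(remaining coupons) I = 0.97·e^(−0.0885·2/12) + 3.43·e^(−0.0885·4/12) + 2.49·e^(−0.0885·7/12) = 6.6508
Current forward F = (S − I)·e^(rT) = (138.62 − 6.6508)·e^(0.0885·8/12) = 131.9692 × 1.060775 = 139.9896
Value (long) = (F − K)·e^(−rT) = (139.9896 − 146.93) × 0.942707 = -6.5428
Value = -R$6.54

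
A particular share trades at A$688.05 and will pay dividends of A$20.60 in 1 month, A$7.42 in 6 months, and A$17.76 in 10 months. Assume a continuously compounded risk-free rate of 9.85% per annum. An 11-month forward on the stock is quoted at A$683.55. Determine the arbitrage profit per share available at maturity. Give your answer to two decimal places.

PV(dividends) I = 20.60·e^(−0.0985·1/12) + 7.42·e^(−0.0985·6/12) + 17.76·e^(−0.0985·10/12) = 43.8554
Fair forward F* = (S − I)·e^(rT) = (688.05 − 43.8554)·e^0.090292 = 644.1946 × 1.094494 = 705.0671
Market A$683.55 < fair 705.0671: forward underpriced → reverse cash-and-carry (short the stock, invest proceeds at r, pay the dividends, go long the forward).
Profit at T = |F_mkt − F*| = |683.55 − 705.0671| = A$21.52 per share

A$21.52 per share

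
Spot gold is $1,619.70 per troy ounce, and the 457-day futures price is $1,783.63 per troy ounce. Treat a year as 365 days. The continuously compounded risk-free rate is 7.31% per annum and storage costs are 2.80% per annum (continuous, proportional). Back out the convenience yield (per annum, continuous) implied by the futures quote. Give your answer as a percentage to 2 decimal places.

F = S·e^((r+u−y)T) ⇒ (r+u−y) = ln(F/S)/T
ln(1783.63/1619.70) = 0.096410; /T ⇒ 0.077001
y = r + u − ln(F/S)/T = 0.0731 + 0.0280 − 0.077001 = 0.024099
y = 2.41%

2.41%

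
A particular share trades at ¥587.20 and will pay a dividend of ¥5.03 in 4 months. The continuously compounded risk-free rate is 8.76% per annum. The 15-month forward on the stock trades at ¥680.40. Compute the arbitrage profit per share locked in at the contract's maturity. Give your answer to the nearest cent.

¥30.70 per share

PV(dividends) I = 5.03·e^(−0.0876·4/12) = 4.8852
Fair forward F* = (S − I)·e^(rT) = (587.20 − 4.8852)·e^0.109500 = 582.3148 × 1.115720 = 649.7003
Market ¥680.40 > fair 649.7003: forward overpriced → cash-and-carry (borrow at r, buy the stock and collect the dividends, short the forward).
Profit at T = |F_mkt − F*| = |680.40 − 649.7003| = ¥30.70 per share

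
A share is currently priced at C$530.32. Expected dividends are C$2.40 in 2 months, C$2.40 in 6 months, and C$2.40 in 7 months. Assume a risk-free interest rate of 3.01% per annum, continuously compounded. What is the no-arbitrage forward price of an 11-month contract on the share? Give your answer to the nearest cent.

C$537.85

PV(dividends) I = 2.40·e^(−0.0301·2/12) + 2.40·e^(−0.0301·6/12) + 2.40·e^(−0.0301·7/12)
I = 2.3880 + 2.3642 + 2.3582 = 7.1104
F = (S − I)·e^(rT) = (530.32 − 7.1104) · e^(0.0301·11/12)
= 523.2096 · e^0.027592 = 523.2096 × 1.027976 = C$537.85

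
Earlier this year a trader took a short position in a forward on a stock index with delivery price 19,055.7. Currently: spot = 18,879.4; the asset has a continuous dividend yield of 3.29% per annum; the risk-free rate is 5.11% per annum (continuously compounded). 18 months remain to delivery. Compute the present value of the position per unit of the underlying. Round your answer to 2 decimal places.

Current fair forward for the remaining 18 months: F = S·e^((r − q)·T), (r − q) = 0.0511 − 0.0329 = 0.0182
F = 18879.4 · e^(0.0182 × 18/12) = 18879.4 × 1.02767606 = 19401.9074
Value of long forward = (F − K)·e^(−rT) = (19401.9074 − 19055.7) · e^(−0.0511·18/12)
= 346.2074 × 0.92621397 = 320.66
Short position value = −(long value) = -320.66

-320.66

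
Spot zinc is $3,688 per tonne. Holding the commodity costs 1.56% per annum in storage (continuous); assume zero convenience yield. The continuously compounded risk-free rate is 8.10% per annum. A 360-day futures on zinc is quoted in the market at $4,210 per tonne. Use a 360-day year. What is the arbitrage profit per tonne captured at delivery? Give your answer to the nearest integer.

Fair futures: F* = S·e^(carry·T), with carry = (r + u) = 0.0810 + 0.0156 = 0.0966
F* = 3688 · e^(0.0966 × 360/360) = 3688 · e^0.096600 = 3688 × 1.101420 = $4062.0370
Market $4210 > fair $4062.0370: forward overpriced → cash-and-carry (buy spot, short the forward).
At maturity, profit = |F_mkt − F*| = |4210 − 4062.0370| = $148 per tonne

$148 per tonne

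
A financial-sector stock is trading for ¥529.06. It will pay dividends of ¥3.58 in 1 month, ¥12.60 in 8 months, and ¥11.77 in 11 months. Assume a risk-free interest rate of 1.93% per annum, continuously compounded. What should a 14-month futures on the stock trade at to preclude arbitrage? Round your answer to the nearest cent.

PV(dividends) I = 3.58·e^(−0.0193·1/12) + 12.60·e^(−0.0193·8/12) + 11.77·e^(−0.0193·11/12)
I = 3.5742 + 12.4389 + 11.5636 = 27.5767
F = (S − I)·e^(rT) = (529.06 − 27.5767) · e^(0.0193·14/12)
= 501.4833 · e^0.022517 = 501.4833 × 1.022772 = ¥512.90

¥512.90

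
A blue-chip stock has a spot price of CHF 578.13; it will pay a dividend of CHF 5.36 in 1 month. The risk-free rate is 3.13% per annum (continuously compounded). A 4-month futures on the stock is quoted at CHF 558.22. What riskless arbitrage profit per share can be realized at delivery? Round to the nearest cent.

PV(dividends) I = 5.36·e^(−0.0313·1/12) = 5.3460
Fair futures F* = (S − I)·e^(rT) = (578.13 − 5.3460)·e^0.010433 = 572.7840 × 1.010488 = 578.7914
Market CHF 558.22 < fair 578.7914: forward underpriced → reverse cash-and-carry (short the stock, invest proceeds at r, pay the dividends, go long the forward).
Profit at T = |F_mkt − F*| = |558.22 − 578.7914| = CHF 20.57 per share

CHF 20.57 per share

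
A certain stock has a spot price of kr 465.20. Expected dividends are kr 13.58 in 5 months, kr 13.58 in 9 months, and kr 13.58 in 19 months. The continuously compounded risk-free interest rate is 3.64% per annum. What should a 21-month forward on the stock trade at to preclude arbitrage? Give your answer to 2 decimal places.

PV(dividends) I = 13.58·e^(−0.0364·5/12) + 13.58·e^(−0.0364·9/12) + 13.58·e^(−0.0364·19/12)
I = 13.3756 + 13.2143 + 12.8195 = 39.4094
F = (S − I)·e^(rT) = (465.20 − 39.4094) · e^(0.0364·21/12)
= 425.7906 · e^0.063700 = 425.7906 × 1.065773 = kr 453.80

kr 453.80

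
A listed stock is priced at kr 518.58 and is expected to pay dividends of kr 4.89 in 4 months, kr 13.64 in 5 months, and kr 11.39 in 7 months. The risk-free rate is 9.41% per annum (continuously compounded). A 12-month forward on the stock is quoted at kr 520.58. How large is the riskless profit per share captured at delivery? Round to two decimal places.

kr 17.71 per share

PV(dividends) I = 4.89·e^(−0.0941·4/12) + 13.64·e^(−0.0941·5/12) + 11.39·e^(−0.0941·7/12) = 28.6362
Fair forward F* = (S − I)·e^(rT) = (518.58 − 28.6362)·e^0.094100 = 489.9438 × 1.098670 = 538.2866
Market kr 520.58 < fair 538.2866: forward underpriced → reverse cash-and-carry (short the stock, invest proceeds at r, pay the dividends, go long the forward).
Profit at T = |F_mkt − F*| = |520.58 − 538.2866| = kr 17.71 per share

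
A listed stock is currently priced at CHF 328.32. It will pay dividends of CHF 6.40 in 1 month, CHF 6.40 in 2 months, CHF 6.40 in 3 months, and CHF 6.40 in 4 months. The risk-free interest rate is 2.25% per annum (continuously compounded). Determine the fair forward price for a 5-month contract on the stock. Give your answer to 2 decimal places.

PV(dividends) I = 6.40·e^(−0.0225·1/12) + 6.40·e^(−0.0225·2/12) + 6.40·e^(−0.0225·3/12) + 6.40·e^(−0.0225·4/12)
I = 6.3880 + 6.3760 + 6.3641 + 6.3522 = 25.4803
F = (S − I)·e^(rT) = (328.32 − 25.4803) · e^(0.0225·5/12)
= 302.8397 · e^0.009375 = 302.8397 × 1.009419 = CHF 305.69

CHF 305.69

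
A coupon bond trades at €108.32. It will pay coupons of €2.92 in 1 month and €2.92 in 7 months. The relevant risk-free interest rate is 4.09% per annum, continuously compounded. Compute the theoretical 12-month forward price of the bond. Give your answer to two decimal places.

€106.84

PV(coupons) I = 2.92·e^(−0.0409·1/12) + 2.92·e^(−0.0409·7/12)
I = 2.9101 + 2.8512 = 5.7613
F = (S − I)·e^(rT) = (108.32 − 5.7613) · e^(0.0409·12/12)
= 102.5587 · e^0.040900 = 102.5587 × 1.041748 = €106.84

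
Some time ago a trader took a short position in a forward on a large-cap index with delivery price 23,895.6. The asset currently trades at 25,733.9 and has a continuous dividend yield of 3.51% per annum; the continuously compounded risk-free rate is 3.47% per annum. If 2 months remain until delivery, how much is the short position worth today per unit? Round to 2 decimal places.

-1825.99

Current fair forward for the remaining 2 months: F = S·e^((r − q)·T), (r − q) = 0.0347 − 0.0351 = -0.0004
F = 25733.9 · e^(-0.0004 × 2/12) = 25733.9 × 0.99993334 = 25732.1846
Value of long forward = (F − K)·e^(−rT) = (25732.1846 − 23895.6) · e^(−0.0347·2/12)
= 1836.5846 × 0.99423336 = 1825.99
Short position value = −(long value) = -1825.99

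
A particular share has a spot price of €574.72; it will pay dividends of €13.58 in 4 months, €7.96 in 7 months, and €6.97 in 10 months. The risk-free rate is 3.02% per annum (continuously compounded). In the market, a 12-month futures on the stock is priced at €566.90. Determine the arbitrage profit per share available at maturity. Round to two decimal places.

PV(dividends) I = 13.58·e^(−0.0302·4/12) + 7.96·e^(−0.0302·7/12) + 6.97·e^(−0.0302·10/12) = 28.0618
Fair futures F* = (S − I)·e^(rT) = (574.72 − 28.0618)·e^0.030200 = 546.6582 × 1.030661 = 563.4193
Market €566.90 > fair 563.4193: forward overpriced → cash-and-carry (borrow at r, buy the stock and collect the dividends, short the forward).
Profit at T = |F_mkt − F*| = |566.90 − 563.4193| = €3.48 per share

€3.48 per share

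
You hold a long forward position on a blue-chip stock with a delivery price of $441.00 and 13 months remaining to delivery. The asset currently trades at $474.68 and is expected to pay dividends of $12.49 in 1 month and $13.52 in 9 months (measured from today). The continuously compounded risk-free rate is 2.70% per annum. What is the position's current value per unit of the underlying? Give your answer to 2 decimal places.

PV(remaining dividends) I = 12.49·e^(−0.0270·1/12) + 13.52·e^(−0.0270·9/12) = 25.7109
Current forward F = (S − I)·e^(rT) = (474.68 − 25.7109)·e^(0.0270·13/12) = 448.9691 × 1.029682 = 462.2954
Value (long) = (F − K)·e^(−rT) = (462.2954 − 441.00) × 0.971174 = 20.6815
Value = $20.68

$20.68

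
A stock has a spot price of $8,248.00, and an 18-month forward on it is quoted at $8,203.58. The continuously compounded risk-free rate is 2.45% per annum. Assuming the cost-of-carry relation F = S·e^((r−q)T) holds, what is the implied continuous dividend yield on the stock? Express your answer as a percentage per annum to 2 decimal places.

2.81%

From F = S·e^((r−q)T): (r − q) = ln(F/S)/T
ln(8203.58/8248.00) = ln(0.994614) = -0.005401
(r − q) = -0.005401 / (18/12) = -0.003601
q = r − ln(F/S)/T = 0.0245 + 0.003601 = 0.028101
q = 2.81%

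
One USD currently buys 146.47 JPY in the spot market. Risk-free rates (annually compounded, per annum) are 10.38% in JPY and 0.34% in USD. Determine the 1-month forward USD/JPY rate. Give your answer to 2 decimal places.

147.64

By covered interest parity, F = S · (1+r_JPY)^T / (1+r_USD)^T
= 146.47 × 1.008264 / 1.000283 = 146.47 × 1.007979
F = 147.64 JPY per USD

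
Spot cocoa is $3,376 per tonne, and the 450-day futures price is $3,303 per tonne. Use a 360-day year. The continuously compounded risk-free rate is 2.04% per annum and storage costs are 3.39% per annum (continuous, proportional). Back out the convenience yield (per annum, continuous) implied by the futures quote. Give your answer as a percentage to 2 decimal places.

7.18%

F = S·e^((r+u−y)T) ⇒ (r+u−y) = ln(F/S)/T
ln(3303/3376) = -0.021860; /T ⇒ -0.017488
y = r + u − ln(F/S)/T = 0.0204 + 0.0339 + 0.017488 = 0.071788
y = 7.18%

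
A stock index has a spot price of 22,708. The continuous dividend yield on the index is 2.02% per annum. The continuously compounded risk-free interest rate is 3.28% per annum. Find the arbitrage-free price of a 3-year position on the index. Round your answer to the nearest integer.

F = S·e^((r − q)T) = 22708 · e^((0.0328 − 0.0202) × 3)
= 22708 · e^0.037800 = 22708 × 1.038524
F = 23,583

23,583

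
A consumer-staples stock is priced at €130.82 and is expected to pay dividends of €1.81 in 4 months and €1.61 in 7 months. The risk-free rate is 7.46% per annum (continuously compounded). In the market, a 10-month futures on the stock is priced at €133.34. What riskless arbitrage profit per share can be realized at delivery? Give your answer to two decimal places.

€2.35 per share

PV(dividends) I = 1.81·e^(−0.0746·4/12) + 1.61·e^(−0.0746·7/12) = 3.3070
Fair futures F* = (S − I)·e^(rT) = (130.82 − 3.3070)·e^0.062167 = 127.5130 × 1.064140 = 135.6917
Market €133.34 < fair 135.6917: forward underpriced → reverse cash-and-carry (short the stock, invest proceeds at r, pay the dividends, go long the forward).
Profit at T = |F_mkt − F*| = |133.34 − 135.6917| = €2.35 per share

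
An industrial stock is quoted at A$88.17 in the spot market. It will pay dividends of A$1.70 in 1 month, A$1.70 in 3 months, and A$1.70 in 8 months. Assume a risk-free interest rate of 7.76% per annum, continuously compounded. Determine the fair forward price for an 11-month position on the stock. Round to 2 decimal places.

PV(dividends) I = 1.70·e^(−0.0776·1/12) + 1.70·e^(−0.0776·3/12) + 1.70·e^(−0.0776·8/12)
I = 1.6890 + 1.6673 + 1.6143 = 4.9706
F = (S − I)·e^(rT) = (88.17 − 4.9706) · e^(0.0776·11/12)
= 83.1994 · e^0.071133 = 83.1994 × 1.073724 = A$89.33

A$89.33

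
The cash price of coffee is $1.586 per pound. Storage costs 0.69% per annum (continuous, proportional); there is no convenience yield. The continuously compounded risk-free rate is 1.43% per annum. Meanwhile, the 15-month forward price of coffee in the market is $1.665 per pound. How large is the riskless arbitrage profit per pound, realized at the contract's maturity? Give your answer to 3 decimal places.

$0.036 per pound

Fair forward: F* = S·e^(carry·T), with carry = (r + u) = 0.0143 + 0.0069 = 0.0212
F* = 1.586 · e^(0.0212 × 15/12) = 1.586 · e^0.026500 = 1.586 × 1.026854 = $1.6286
Market $1.665 > fair $1.6286: forward overpriced → cash-and-carry (buy spot, short the forward).
At maturity, profit = |F_mkt − F*| = |1.665 − 1.6286| = $0.036 per pound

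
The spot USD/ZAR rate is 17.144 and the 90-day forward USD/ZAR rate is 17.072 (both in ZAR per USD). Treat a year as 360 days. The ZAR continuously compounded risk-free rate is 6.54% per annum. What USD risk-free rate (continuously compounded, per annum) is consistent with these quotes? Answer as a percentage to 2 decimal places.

F = S·e^((r_ZAR − r_USD)T) ⇒ r_USD = r_ZAR − ln(F/S)/T
ln(17.072/17.144) = -0.004209; /(90/360) = -0.016836
r_USD = 0.0654 + 0.016836 = 0.082236
r_USD = 8.22%

8.22%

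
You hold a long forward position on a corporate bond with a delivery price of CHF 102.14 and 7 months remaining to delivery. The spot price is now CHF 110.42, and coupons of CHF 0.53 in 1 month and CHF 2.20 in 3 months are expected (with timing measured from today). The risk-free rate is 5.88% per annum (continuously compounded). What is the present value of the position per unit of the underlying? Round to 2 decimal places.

PV(remaining coupons) I = 0.53·e^(−0.0588·1/12) + 2.20·e^(−0.0588·3/12) = 2.6953
Current forward F = (S − I)·e^(rT) = (110.42 − 2.6953)·e^(0.0588·7/12) = 107.7247 × 1.034895 = 111.4838
Value (long) = (F − K)·e^(−rT) = (111.4838 − 102.14) × 0.966282 = 9.0287
Value = CHF 9.03

CHF 9.03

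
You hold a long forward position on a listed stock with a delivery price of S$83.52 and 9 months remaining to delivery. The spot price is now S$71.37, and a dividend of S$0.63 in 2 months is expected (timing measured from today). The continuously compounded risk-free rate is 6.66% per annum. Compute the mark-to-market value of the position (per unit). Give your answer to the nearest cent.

PV(remaining dividends) I = 0.63·e^(−0.0666·2/12) = 0.6230
Current forward F = (S − I)·e^(rT) = (71.37 − 0.6230)·e^(0.0666·9/12) = 70.7470 × 1.051219 = 74.3706
Value (long) = (F − K)·e^(−rT) = (74.3706 − 83.52) × 0.951277 = -8.7036
Value = -S$8.70

-S$8.70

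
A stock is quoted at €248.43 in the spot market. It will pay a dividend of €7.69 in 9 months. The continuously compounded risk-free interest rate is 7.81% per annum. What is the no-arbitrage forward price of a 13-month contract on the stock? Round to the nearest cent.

PV(dividends) I = 7.69·e^(−0.0781·9/12)
I = 7.2525
F = (S − I)·e^(rT) = (248.43 − 7.2525) · e^(0.0781·13/12)
= 241.1775 · e^0.084608 = 241.1775 × 1.088290 = €262.47

€262.47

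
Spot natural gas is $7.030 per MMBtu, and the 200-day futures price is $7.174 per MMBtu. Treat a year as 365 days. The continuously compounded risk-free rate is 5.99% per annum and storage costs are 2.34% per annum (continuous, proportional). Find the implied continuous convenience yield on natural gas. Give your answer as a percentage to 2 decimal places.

4.63%

F = S·e^((r+u−y)T) ⇒ (r+u−y) = ln(F/S)/T
ln(7.174/7.030) = 0.020277; /T ⇒ 0.037006
y = r + u − ln(F/S)/T = 0.0599 + 0.0234 − 0.037006 = 0.046294
y = 4.63%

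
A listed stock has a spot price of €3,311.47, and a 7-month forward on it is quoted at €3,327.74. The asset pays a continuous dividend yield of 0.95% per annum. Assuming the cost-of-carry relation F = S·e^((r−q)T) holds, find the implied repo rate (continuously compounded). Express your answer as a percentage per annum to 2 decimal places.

From F = S·e^((r−q)T): (r − q) = ln(F/S)/T
ln(3327.74/3311.47) = ln(1.004913) = 0.004901
(r − q) = 0.004901 / (7/12) = 0.008402
r = ln(F/S)/T + q = 0.008402 + 0.0095 = 0.017902
r = 1.79%

1.79%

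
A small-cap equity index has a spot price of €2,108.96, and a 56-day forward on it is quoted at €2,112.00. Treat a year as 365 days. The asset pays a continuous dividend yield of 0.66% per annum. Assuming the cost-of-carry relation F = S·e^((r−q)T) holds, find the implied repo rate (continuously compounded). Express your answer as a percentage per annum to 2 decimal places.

1.60%

From F = S·e^((r−q)T): (r − q) = ln(F/S)/T
ln(2112.00/2108.96) = ln(1.001441) = 0.001440
(r − q) = 0.001440 / (56/365) = 0.009386
r = ln(F/S)/T + q = 0.009386 + 0.0066 = 0.015986
r = 1.60%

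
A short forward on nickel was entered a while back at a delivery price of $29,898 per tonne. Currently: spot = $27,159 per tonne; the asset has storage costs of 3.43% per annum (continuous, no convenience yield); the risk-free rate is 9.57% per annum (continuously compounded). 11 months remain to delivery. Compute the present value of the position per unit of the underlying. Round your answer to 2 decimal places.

-$639.54 per tonne

Current fair forward for the remaining 11 months: F = S·e^((r + u)·T), (r + u) = 0.0957 + 0.0343 = 0.1300
F = 27159 · e^(0.1300 × 11/12) = 27159 × 1.12655766 = 30596.1795
Value of long forward = (F − K)·e^(−rT) = (30596.1795 − 29898) · e^(−0.0957·11/12)
= 698.1795 × 0.91601275 = 639.54
Short position value = −(long value) = -$639.54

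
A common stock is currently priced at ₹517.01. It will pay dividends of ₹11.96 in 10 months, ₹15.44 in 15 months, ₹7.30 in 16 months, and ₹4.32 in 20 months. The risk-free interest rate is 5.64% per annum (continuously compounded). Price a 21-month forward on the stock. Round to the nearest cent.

PV(dividends) I = 11.96·e^(−0.0564·10/12) + 15.44·e^(−0.0564·15/12) + 7.30·e^(−0.0564·16/12) + 4.32·e^(−0.0564·20/12)
I = 11.4109 + 14.3890 + 6.7712 + 3.9324 = 36.5035
F = (S − I)·e^(rT) = (517.01 − 36.5035) · e^(0.0564·21/12)
= 480.5065 · e^0.098700 = 480.5065 × 1.103735 = ₹530.35

₹530.35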